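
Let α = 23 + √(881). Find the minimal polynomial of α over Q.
m_α(x) = x^2 - 46x - 352

From α - 23 = √(881), squaring gives (α - 23)^2 = 881, i.e. α^2 - 46α + 529 = 881, so α^2 - 46α - 352 = 0. The discriminant of x^2 - 46x - 352 is (-46)^2 - 4·(-352) = 2116 + 1408 = 3524, and 4·(881) is not a perfect square in Q since 881 is squarefree and ≠ 1. Hence x^2 - 46x - 352 is irreducible over Q and is the minimal polynomial of α.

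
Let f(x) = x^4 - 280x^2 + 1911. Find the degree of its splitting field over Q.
[K : Q] = 4

Solving the quadratic in x^2: x^2 = (280 ± √(280^2 - 4·1911))/2 = (280 ± √70756)/2 = (280 ± 266)/2, giving x^2 = 7 or x^2 = 273. So f(x) = (x^2 - 7)(x^2 - 273) and the roots of f are ±√7, ±√273. Hence the splitting field is K = Q(√7, √273). Since 7 and 273 are distinct squarefree integers > 1, their product 1911 is not a perfect square, so √273 ∉ Q(√7). By the tower law [K:Q] = [Q(√7,√273):Q(√7)] · [Q(√7):Q] = 2 · 2 = 4.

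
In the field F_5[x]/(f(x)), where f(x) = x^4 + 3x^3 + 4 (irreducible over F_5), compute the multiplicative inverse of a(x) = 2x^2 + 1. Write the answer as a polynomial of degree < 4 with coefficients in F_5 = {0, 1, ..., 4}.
a(x)^(-1) ≡ 4x^3 + 2x (mod f(x))

Since f is irreducible over F_5, F_5[x]/(f) is a field and a(x) ≠ 0 has an inverse. Apply the extended Euclidean algorithm to f(x) and a(x) in F_5[x]: f(x) = (3x^2 + 4x + 1)·a(x) + (x + 3);  a(x) = (2x + 4)·(x + 3) + (4). The last nonzero remainder is the constant 4 = gcd(f, a) in F_5. Back-substituting through the division chain expresses 4 = s(x)·a(x) + t(x)·f(x) with s(x) ≡ x^3 + 3x (mod f), so (x^3 + 3x)·a(x) ≡ 4 (mod f). Multiplying by 4^(-1) ≡ 4 in F_5 gives a(x)^(-1) ≡ 4·(x^3 + 3x) ≡ 4x^3 + 2x (mod f). Check: (2x^2 + 1)·(4x^3 + 2x) = 3x^5 + 3x^3 + 2x ≡ 1 (mod x^4 + 3x^3 + 4).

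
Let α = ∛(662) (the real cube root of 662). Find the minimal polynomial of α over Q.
m_α(x) = x^3 - 662

α satisfies α^3 = 662, so x^3 - 662 annihilates α. By the rational root test, a rational root p/q (in lowest terms) of x^3 - 662 would satisfy p^3 = 662 q^3, forcing q = 1 and p^3 = 662; but 662 is not a perfect cube, contradiction. A monic cubic over Q with no rational root is irreducible (any nontrivial factorization would include a linear factor). Hence x^3 - 662 is the minimal polynomial of α, and in particular [Q(α):Q] = 3.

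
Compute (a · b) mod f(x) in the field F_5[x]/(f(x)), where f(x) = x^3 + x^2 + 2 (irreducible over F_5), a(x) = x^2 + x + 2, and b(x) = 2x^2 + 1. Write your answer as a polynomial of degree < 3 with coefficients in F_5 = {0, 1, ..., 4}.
a · b ≡ 2x + 2 (mod f(x))

Multiply in F_5[x]: a(x)·b(x) = (x^2 + x + 2)·(2x^2 + 1) = 2x^4 + 2x^3 + x + 2. This has degree ≥ 3, so divide by f(x) over F_5: 2x^4 + 2x^3 + x + 2 = (2x)·(x^3 + x^2 + 2) + (2x + 2). Hence a·b ≡ 2x + 2 (mod f). (F_5[x]/(f) is a field with 5^3 = 125 elements since f is irreducible of degree 3.)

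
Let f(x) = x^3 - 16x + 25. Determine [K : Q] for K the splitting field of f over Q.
[K : Q] = 6

By the rational root test, any rational root of the monic integer polynomial f(x) = x^3 - 16x + 25 must be an integer dividing the constant term 25, i.e. one of ±{1, 5, 25}. Evaluating: f(1) = 10, f(-1) = 40, f(5) = 70, f(-5) = -20, f(25) = 15250, f(-25) = -15200; none is 0, so f has no rational root and is therefore irreducible over Q (a cubic with no linear factor over a field is irreducible). For an irreducible cubic, the Galois group is A_3 or S_3 according as the discriminant disc(f) = -4a^3 - 27b^2 = -4·(-16)^3 - 27·(25)^2 = -491 is or is not a square in Q. Here disc(f) = -491 is not a perfect square in Q, so the Galois group of f over Q is not contained in A_3 and must be all of S_3. The splitting field has degree |S_3| = 6 over Q, so [K : Q] = 6.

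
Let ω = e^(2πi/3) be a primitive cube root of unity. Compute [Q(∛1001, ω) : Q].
[Q(∛1001, ω) : Q] = 6

[Q(∛1001):Q] = 3 (min poly x^3 - 1001, irreducible since 1001 is not a perfect cube). [Q(ω):Q] = 2 (min poly x^2 + x + 1). Since Q(∛1001) ⊂ R and ω ∉ R, we have ω ∉ Q(∛1001), so x^2 + x + 1 remains irreducible over Q(∛1001) and [Q(∛1001, ω) : Q(∛1001)] = 2. By the tower law, [Q(∛1001, ω) : Q] = 3 · 2 = 6. (In fact Q(∛1001, ω) is the splitting field of x^3 - 1001 over Q.)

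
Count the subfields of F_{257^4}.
F_{257^4} has 3 subfields

The subfields of F_{p^n} are exactly the fields F_{p^d} for d | n (each is the fixed field of the unique index-d subgroup of Gal(F_{p^n}/F_p) ≅ Z/nZ). The divisors of n = 4 are {1, 2, 4}, giving 3 subfields: F_{257^1}, F_{257^2}, F_{257^4}.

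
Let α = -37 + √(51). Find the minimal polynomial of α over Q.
m_α(x) = x^2 + 74x + 1318

From α + 37 = √(51), squaring gives (α + 37)^2 = 51, i.e. α^2 + 74α + 1369 = 51, so α^2 + 74α + 1318 = 0. The discriminant of x^2 + 74x + 1318 is (74)^2 - 4·(1318) = 5476 - 5272 = 204, and 4·(51) is not a perfect square in Q since 51 is squarefree and ≠ 1. Hence x^2 + 74x + 1318 is irreducible over Q and is the minimal polynomial of α.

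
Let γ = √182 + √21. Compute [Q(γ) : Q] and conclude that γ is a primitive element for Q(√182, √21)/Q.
[Q(γ) : Q] = 4 (equivalently, Q(γ) = Q(√182, √21))

Obviously Q(γ) ⊆ Q(√182, √21), and [Q(√182, √21):Q] = 4 (since 182, 21 are distinct squarefree integers > 1 with 3822 not a perfect square). To show equality we compute the minimal polynomial of γ. From γ = √182 + √21: γ^2 = 182 + 2√(3822) + 21 = 203 + 2√(3822), so γ^2 - 203 = 2√(3822); squaring, (γ^2 - 203)^2 = 4·3822, i.e. γ^4 - 406γ^2 + 41209 - 15288 = 0, i.e. γ^4 - 406γ^2 + 25921 = 0. So γ is a root of x^4 - 406x^2 + 25921. This polynomial is irreducible over Q: it has no rational root (each ±√182 ± √21 is irrational), and any factorization into two quadratics over Q would force √(3822) ∈ Q (pairing opposite roots) or √182, √21 ∈ Q (other pairings), all impossible. Hence [Q(γ):Q] = 4 = [Q(√182, √21):Q], so Q(γ) = Q(√182, √21).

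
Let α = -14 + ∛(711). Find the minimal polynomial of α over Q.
m_α(x) = x^3 + 42x^2 + 588x + 2033

Set β = α + 14 = ∛(711), so β^3 = 711. Then (α + 14)^3 - 711 = 0, i.e. α is a root of g(x) = (x + 14)^3 - 711 = x^3 + 42x^2 + 588x + 2033. Since g(x) = h(x + 14) where h(x) = x^3 - 711, and h is irreducible over Q (because 711 is not a perfect cube, so h has no rational root, and a monic cubic with no rational root is irreducible), g is also irreducible (irreducibility is preserved under the substitution x → x + 14). Hence m_α(x) = x^3 + 42x^2 + 588x + 2033.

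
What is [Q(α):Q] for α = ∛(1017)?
[Q(α):Q] = 3

The minimal polynomial of α is x^3 - 1017, irreducible over Q since 1017 is not a perfect cube (so x^3 - 1017 has no rational root). Hence [Q(α):Q] = deg(m_α) = 3.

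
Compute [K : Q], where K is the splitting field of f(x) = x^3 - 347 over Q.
[K : Q] = 6

The roots of x^3 - 347 are ∛347, ω∛347, ω^2∛347 where ω = e^(2πi/3) is a primitive cube root of unity, so K = Q(∛347, ω). Now [Q(∛347):Q] = 3 (since 347 is not a perfect cube, x^3 - 347 is irreducible) and [Q(ω):Q] = 2. Both 2 and 3 divide [K:Q], and [K:Q] ≤ 3·2 = 6, so [K:Q] = 6. (Equivalently: Q(∛347) ⊂ R but ω ∉ R, so [K : Q(∛347)] = 2.)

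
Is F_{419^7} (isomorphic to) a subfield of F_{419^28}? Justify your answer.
Yes: F_{419^7} is a subfield of F_{419^28}

F_{p^m} embeds in F_{p^n} iff m | n (since F_{p^n} is the splitting field of x^(p^n) - x, and F_{p^m} ⊂ F_{p^n} forces p^n to be a power of p^m, i.e. m | n; conversely if m | n then every root of x^(p^m) - x is a root of x^(p^n) - x). Here 7 | 28 (since 28 = 4·7), so F_{419^7} is a subfield of F_{419^28}, and [F_{419^28} : F_{419^7}] = 28/7 = 4.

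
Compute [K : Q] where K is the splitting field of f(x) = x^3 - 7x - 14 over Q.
[K : Q] = 6

By the rational root test, any rational root of the monic integer polynomial f(x) = x^3 - 7x - 14 must be an integer dividing the constant term -14, i.e. one of ±{1, 2, 7, 14}. Evaluating: f(1) = -20, f(-1) = -8, f(2) = -20, f(-2) = -8, f(7) = 280, f(-7) = -308, f(14) = 2632, f(-14) = -2660; none is 0, so f has no rational root and is therefore irreducible over Q (a cubic with no linear factor over a field is irreducible). For an irreducible cubic, the Galois group is A_3 or S_3 according as the discriminant disc(f) = -4a^3 - 27b^2 = -4·(-7)^3 - 27·(-14)^2 = -3920 is or is not a square in Q. Here disc(f) = -3920 is not a perfect square in Q, so the Galois group of f over Q is not contained in A_3 and must be all of S_3. The splitting field has degree |S_3| = 6 over Q, so [K : Q] = 6.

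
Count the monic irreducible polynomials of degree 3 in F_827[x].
There are 188536152 monic irreducible polynomials of degree 3 over F_827

Each element of F_{827^3} that lies in no proper subfield is a root of exactly one monic irreducible of degree 3 over F_827, and each such polynomial has 3 distinct roots in F_{827^3}. By Möbius inversion the count is N_827(3) = (1/3) Σ_{d|3} μ(3/d) · 827^d = (1/3)(μ(3)·827^1 + μ(1)·827^3) = 565608456/3 = 188536152.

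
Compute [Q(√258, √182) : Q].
[Q(√258, √182) : Q] = 4

[Q(√258):Q] = 2 (min poly x^2 - 258, irreducible since 258 is squarefree > 1). For the top step, suppose √182 ∈ Q(√258), say √182 = c + d√258 with c, d ∈ Q. Squaring: 182 = c^2 + 258d^2 + 2cd√258. Since √258 ∉ Q this forces 2cd = 0. If d = 0 then √182 = c ∈ Q, contradicting 182 squarefree > 1. If c = 0 then 182 = 258d^2, so 258·182 = (258d)^2 is a perfect square in Q — but 258·182 = 46956 is not a perfect square (since 258 and 182 are distinct squarefree integers). Contradiction. Hence √182 ∉ Q(√258), so x^2 - 182 stays irreducible over Q(√258) and [Q(√258, √182) : Q(√258)] = 2. By the tower law, [Q(√258, √182) : Q] = 2 · 2 = 4.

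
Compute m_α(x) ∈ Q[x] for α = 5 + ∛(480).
m_α(x) = x^3 - 15x^2 + 75x - 605

Set β = α - 5 = ∛(480), so β^3 = 480. Then (α - 5)^3 - 480 = 0, i.e. α is a root of g(x) = (x - 5)^3 - 480 = x^3 - 15x^2 + 75x - 605. Since g(x) = h(x - 5) where h(x) = x^3 - 480, and h is irreducible over Q (because 480 is not a perfect cube, so h has no rational root, and a monic cubic with no rational root is irreducible), g is also irreducible (irreducibility is preserved under the substitution x → x - 5). Hence m_α(x) = x^3 - 15x^2 + 75x - 605.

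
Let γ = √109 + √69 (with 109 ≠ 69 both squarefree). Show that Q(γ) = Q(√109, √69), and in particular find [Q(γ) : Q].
[Q(γ) : Q] = 4 (equivalently, Q(γ) = Q(√109, √69))

Obviously Q(γ) ⊆ Q(√109, √69), and [Q(√109, √69):Q] = 4 (since 109, 69 are distinct squarefree integers > 1 with 7521 not a perfect square). To show equality we compute the minimal polynomial of γ. From γ = √109 + √69: γ^2 = 109 + 2√(7521) + 69 = 178 + 2√(7521), so γ^2 - 178 = 2√(7521); squaring, (γ^2 - 178)^2 = 4·7521, i.e. γ^4 - 356γ^2 + 31684 - 30084 = 0, i.e. γ^4 - 356γ^2 + 1600 = 0. So γ is a root of x^4 - 356x^2 + 1600. This polynomial is irreducible over Q: it has no rational root (each ±√109 ± √69 is irrational), and any factorization into two quadratics over Q would force √(7521) ∈ Q (pairing opposite roots) or √109, √69 ∈ Q (other pairings), all impossible. Hence [Q(γ):Q] = 4 = [Q(√109, √69):Q], so Q(γ) = Q(√109, √69).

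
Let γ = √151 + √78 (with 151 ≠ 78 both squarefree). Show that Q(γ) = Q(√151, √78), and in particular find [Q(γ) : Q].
[Q(γ) : Q] = 4 (equivalently, Q(γ) = Q(√151, √78))

Obviously Q(γ) ⊆ Q(√151, √78), and [Q(√151, √78):Q] = 4 (since 151, 78 are distinct squarefree integers > 1 with 11778 not a perfect square). To show equality we compute the minimal polynomial of γ. From γ = √151 + √78: γ^2 = 151 + 2√(11778) + 78 = 229 + 2√(11778), so γ^2 - 229 = 2√(11778); squaring, (γ^2 - 229)^2 = 4·11778, i.e. γ^4 - 458γ^2 + 52441 - 47112 = 0, i.e. γ^4 - 458γ^2 + 5329 = 0. So γ is a root of x^4 - 458x^2 + 5329. This polynomial is irreducible over Q: it has no rational root (each ±√151 ± √78 is irrational), and any factorization into two quadratics over Q would force √(11778) ∈ Q (pairing opposite roots) or √151, √78 ∈ Q (other pairings), all impossible. Hence [Q(γ):Q] = 4 = [Q(√151, √78):Q], so Q(γ) = Q(√151, √78).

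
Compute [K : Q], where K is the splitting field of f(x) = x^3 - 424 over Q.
[K : Q] = 6

The roots of x^3 - 424 are ∛424, ω∛424, ω^2∛424 where ω = e^(2πi/3) is a primitive cube root of unity, so K = Q(∛424, ω). Now [Q(∛424):Q] = 3 (since 424 is not a perfect cube, x^3 - 424 is irreducible) and [Q(ω):Q] = 2. Both 2 and 3 divide [K:Q], and [K:Q] ≤ 3·2 = 6, so [K:Q] = 6. (Equivalently: Q(∛424) ⊂ R but ω ∉ R, so [K : Q(∛424)] = 2.)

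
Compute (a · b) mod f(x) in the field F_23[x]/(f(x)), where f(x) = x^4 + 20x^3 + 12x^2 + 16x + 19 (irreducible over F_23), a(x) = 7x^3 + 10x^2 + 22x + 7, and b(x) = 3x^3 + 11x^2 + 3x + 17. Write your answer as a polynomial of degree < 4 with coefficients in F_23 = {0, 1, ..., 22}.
a · b ≡ 22x^3 + 14x^2 + 5x + 7 (mod f(x))

Multiply in F_23[x]: a(x)·b(x) = (7x^3 + 10x^2 + 22x + 7)·(3x^3 + 11x^2 + 3x + 17) = 21x^6 + 15x^5 + 13x^4 + 21x^3 + 14x^2 + 4x + 4. This has degree ≥ 4, so divide by f(x) over F_23: 21x^6 + 15x^5 + 13x^4 + 21x^3 + 14x^2 + 4x + 4 = (21x^2 + 9x + 18)·(x^4 + 20x^3 + 12x^2 + 16x + 19) + (22x^3 + 14x^2 + 5x + 7). Hence a·b ≡ 22x^3 + 14x^2 + 5x + 7 (mod f). (F_23[x]/(f) is a field with 23^4 = 279841 elements since f is irreducible of degree 4.)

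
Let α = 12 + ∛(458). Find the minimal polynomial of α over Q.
m_α(x) = x^3 - 36x^2 + 432x - 2186

Set β = α - 12 = ∛(458), so β^3 = 458. Then (α - 12)^3 - 458 = 0, i.e. α is a root of g(x) = (x - 12)^3 - 458 = x^3 - 36x^2 + 432x - 2186. Since g(x) = h(x - 12) where h(x) = x^3 - 458, and h is irreducible over Q (because 458 is not a perfect cube, so h has no rational root, and a monic cubic with no rational root is irreducible), g is also irreducible (irreducibility is preserved under the substitution x → x - 12). Hence m_α(x) = x^3 - 36x^2 + 432x - 2186.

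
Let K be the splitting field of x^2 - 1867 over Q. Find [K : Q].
[K : Q] = 2

f(x) = x^2 - 1867 factors as (x - √1867)(x + √1867). The splitting field is K = Q(√1867). Since 1867 is squarefree and > 1, it is not a perfect square, so x^2 - 1867 is irreducible over Q and [Q(√1867) : Q] = 2. Hence [K : Q] = 2.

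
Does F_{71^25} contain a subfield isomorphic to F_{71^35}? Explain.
No: F_{71^35} is not a subfield of F_{71^25}

F_{p^m} embeds in F_{p^n} iff m | n. Here 35 ∤ 25 (since 25 = 0·35 + 25 with remainder 25 ≠ 0), so F_{71^35} is not a subfield of F_{71^25}. Equivalently: if it were, the tower law would give 35 = [F_{71^35}:F_71] dividing [F_{71^25}:F_71] = 25, contradiction.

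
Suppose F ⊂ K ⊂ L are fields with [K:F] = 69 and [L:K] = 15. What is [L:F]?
[L:F] = 1035

The tower law says that for any tower of field extensions F ⊂ K ⊂ L with finite degrees, [L:F] = [L:K] · [K:F]. Here this gives [L:F] = 15 · 69 = 1035.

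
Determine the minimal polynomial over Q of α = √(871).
m_α(x) = x^2 - 871

α satisfies α^2 - 871 = 0, so x^2 - 871 annihilates α. Since d = 871 is squarefree and ≠ 1, it is not a perfect square in Q, so x^2 - 871 has no rational root and is therefore irreducible over Q (a degree-2 polynomial over a field is irreducible iff it has no root). Hence m_α(x) = x^2 - 871.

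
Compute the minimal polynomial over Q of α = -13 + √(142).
m_α(x) = x^2 + 26x + 27

From α + 13 = √(142), squaring gives (α + 13)^2 = 142, i.e. α^2 + 26α + 169 = 142, so α^2 + 26α + 27 = 0. The discriminant of x^2 + 26x + 27 is (26)^2 - 4·(27) = 676 - 108 = 568, and 4·(142) is not a perfect square in Q since 142 is squarefree and ≠ 1. Hence x^2 + 26x + 27 is irreducible over Q and is the minimal polynomial of α.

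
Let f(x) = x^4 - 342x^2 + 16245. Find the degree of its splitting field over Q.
[K : Q] = 4

Solving the quadratic in x^2: x^2 = (342 ± √(342^2 - 4·16245))/2 = (342 ± √51984)/2 = (342 ± 228)/2, giving x^2 = 285 or x^2 = 57. So f(x) = (x^2 - 285)(x^2 - 57) and the roots of f are ±√285, ±√57. Hence the splitting field is K = Q(√285, √57). Since 285 and 57 are distinct squarefree integers > 1, their product 16245 is not a perfect square, so √57 ∉ Q(√285). By the tower law [K:Q] = [Q(√285,√57):Q(√285)] · [Q(√285):Q] = 2 · 2 = 4.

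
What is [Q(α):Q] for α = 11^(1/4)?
[Q(α):Q] = 4

α is a root of x^4 - 11. By Eisenstein's criterion at the prime p = 11 (which divides the constant term 11 but p^2 = 121 does not, since 11 is squarefree), x^4 - 11 is irreducible over Q. Hence [Q(α):Q] = 4.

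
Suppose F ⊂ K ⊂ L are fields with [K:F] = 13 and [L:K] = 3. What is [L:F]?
[L:F] = 39

The tower law says that for any tower of field extensions F ⊂ K ⊂ L with finite degrees, [L:F] = [L:K] · [K:F]. Here this gives [L:F] = 3 · 13 = 39.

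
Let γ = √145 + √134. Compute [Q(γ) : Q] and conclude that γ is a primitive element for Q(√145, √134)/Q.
[Q(γ) : Q] = 4 (equivalently, Q(γ) = Q(√145, √134))

Obviously Q(γ) ⊆ Q(√145, √134), and [Q(√145, √134):Q] = 4 (since 145, 134 are distinct squarefree integers > 1 with 19430 not a perfect square). To show equality we compute the minimal polynomial of γ. From γ = √145 + √134: γ^2 = 145 + 2√(19430) + 134 = 279 + 2√(19430), so γ^2 - 279 = 2√(19430); squaring, (γ^2 - 279)^2 = 4·19430, i.e. γ^4 - 558γ^2 + 77841 - 77720 = 0, i.e. γ^4 - 558γ^2 + 121 = 0. So γ is a root of x^4 - 558x^2 + 121. This polynomial is irreducible over Q: it has no rational root (each ±√145 ± √134 is irrational), and any factorization into two quadratics over Q would force √(19430) ∈ Q (pairing opposite roots) or √145, √134 ∈ Q (other pairings), all impossible. Hence [Q(γ):Q] = 4 = [Q(√145, √134):Q], so Q(γ) = Q(√145, √134).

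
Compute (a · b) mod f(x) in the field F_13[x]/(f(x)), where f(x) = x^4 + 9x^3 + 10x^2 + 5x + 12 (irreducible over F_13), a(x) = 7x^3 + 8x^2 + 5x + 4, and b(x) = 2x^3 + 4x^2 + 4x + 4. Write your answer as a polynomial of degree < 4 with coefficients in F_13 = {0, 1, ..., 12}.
a · b ≡ 7x + 8 (mod f(x))

Multiply in F_13[x]: a(x)·b(x) = (7x^3 + 8x^2 + 5x + 4)·(2x^3 + 4x^2 + 4x + 4) = x^6 + 5x^5 + 5x^4 + 10x^3 + 3x^2 + 10x + 3. This has degree ≥ 4, so divide by f(x) over F_13: x^6 + 5x^5 + 5x^4 + 10x^3 + 3x^2 + 10x + 3 = (x^2 + 9x + 5)·(x^4 + 9x^3 + 10x^2 + 5x + 12) + (7x + 8). Hence a·b ≡ 7x + 8 (mod f). (F_13[x]/(f) is a field with 13^4 = 28561 elements since f is irreducible of degree 4.)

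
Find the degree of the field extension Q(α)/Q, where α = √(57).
[Q(α):Q] = 2

[Q(α):Q] equals the degree of the minimal polynomial of α. Here α^2 = 57 and x^2 - 57 is irreducible (d = 57 is squarefree, ≠ 1, hence not a square), so deg(m_α) = 2. Thus [Q(α):Q] = 2.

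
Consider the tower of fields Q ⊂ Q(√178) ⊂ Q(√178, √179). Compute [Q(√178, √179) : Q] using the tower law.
[Q(√178, √179) : Q] = 4

[Q(√178):Q] = 2 (min poly x^2 - 178, irreducible since 178 is squarefree > 1). For the top step, suppose √179 ∈ Q(√178), say √179 = c + d√178 with c, d ∈ Q. Squaring: 179 = c^2 + 178d^2 + 2cd√178. Since √178 ∉ Q this forces 2cd = 0. If d = 0 then √179 = c ∈ Q, contradicting 179 squarefree > 1. If c = 0 then 179 = 178d^2, so 178·179 = (178d)^2 is a perfect square in Q — but 178·179 = 31862 is not a perfect square (since 178 and 179 are distinct squarefree integers). Contradiction. Hence √179 ∉ Q(√178), so x^2 - 179 stays irreducible over Q(√178) and [Q(√178, √179) : Q(√178)] = 2. By the tower law, [Q(√178, √179) : Q] = 2 · 2 = 4.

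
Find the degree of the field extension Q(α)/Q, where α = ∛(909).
[Q(α):Q] = 3

The minimal polynomial of α is x^3 - 909, irreducible over Q since 909 is not a perfect cube (so x^3 - 909 has no rational root). Hence [Q(α):Q] = deg(m_α) = 3.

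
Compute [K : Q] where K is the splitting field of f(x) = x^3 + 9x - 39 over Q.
[K : Q] = 6

By the rational root test, any rational root of the monic integer polynomial f(x) = x^3 + 9x - 39 must be an integer dividing the constant term -39, i.e. one of ±{1, 3, 13, 39}. Evaluating: f(1) = -29, f(-1) = -49, f(3) = 15, f(-3) = -93, f(13) = 2275, f(-13) = -2353, f(39) = 59631, f(-39) = -59709; none is 0, so f has no rational root and is therefore irreducible over Q (a cubic with no linear factor over a field is irreducible). For an irreducible cubic, the Galois group is A_3 or S_3 according as the discriminant disc(f) = -4a^3 - 27b^2 = -4·(9)^3 - 27·(-39)^2 = -43983 is or is not a square in Q. Here disc(f) = -43983 is not a perfect square in Q, so the Galois group of f over Q is not contained in A_3 and must be all of S_3. The splitting field has degree |S_3| = 6 over Q, so [K : Q] = 6.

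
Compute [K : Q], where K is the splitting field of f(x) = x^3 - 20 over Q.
[K : Q] = 6

The roots of x^3 - 20 are ∛20, ω∛20, ω^2∛20 where ω = e^(2πi/3) is a primitive cube root of unity, so K = Q(∛20, ω). Now [Q(∛20):Q] = 3 (since 20 is not a perfect cube, x^3 - 20 is irreducible) and [Q(ω):Q] = 2. Both 2 and 3 divide [K:Q], and [K:Q] ≤ 3·2 = 6, so [K:Q] = 6. (Equivalently: Q(∛20) ⊂ R but ω ∉ R, so [K : Q(∛20)] = 2.)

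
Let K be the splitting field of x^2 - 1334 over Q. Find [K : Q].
[K : Q] = 2

f(x) = x^2 - 1334 factors as (x - √1334)(x + √1334). The splitting field is K = Q(√1334). Since 1334 is squarefree and > 1, it is not a perfect square, so x^2 - 1334 is irreducible over Q and [Q(√1334) : Q] = 2. Hence [K : Q] = 2.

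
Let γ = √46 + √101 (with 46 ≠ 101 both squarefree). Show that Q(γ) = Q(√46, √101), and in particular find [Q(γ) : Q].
[Q(γ) : Q] = 4 (equivalently, Q(γ) = Q(√46, √101))

Obviously Q(γ) ⊆ Q(√46, √101), and [Q(√46, √101):Q] = 4 (since 46, 101 are distinct squarefree integers > 1 with 4646 not a perfect square). To show equality we compute the minimal polynomial of γ. From γ = √46 + √101: γ^2 = 46 + 2√(4646) + 101 = 147 + 2√(4646), so γ^2 - 147 = 2√(4646); squaring, (γ^2 - 147)^2 = 4·4646, i.e. γ^4 - 294γ^2 + 21609 - 18584 = 0, i.e. γ^4 - 294γ^2 + 3025 = 0. So γ is a root of x^4 - 294x^2 + 3025. This polynomial is irreducible over Q: it has no rational root (each ±√46 ± √101 is irrational), and any factorization into two quadratics over Q would force √(4646) ∈ Q (pairing opposite roots) or √46, √101 ∈ Q (other pairings), all impossible. Hence [Q(γ):Q] = 4 = [Q(√46, √101):Q], so Q(γ) = Q(√46, √101).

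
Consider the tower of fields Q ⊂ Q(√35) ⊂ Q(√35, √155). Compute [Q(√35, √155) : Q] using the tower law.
[Q(√35, √155) : Q] = 4

[Q(√35):Q] = 2 (min poly x^2 - 35, irreducible since 35 is squarefree > 1). For the top step, suppose √155 ∈ Q(√35), say √155 = c + d√35 with c, d ∈ Q. Squaring: 155 = c^2 + 35d^2 + 2cd√35. Since √35 ∉ Q this forces 2cd = 0. If d = 0 then √155 = c ∈ Q, contradicting 155 squarefree > 1. If c = 0 then 155 = 35d^2, so 35·155 = (35d)^2 is a perfect square in Q — but 35·155 = 5425 is not a perfect square (since 35 and 155 are distinct squarefree integers). Contradiction. Hence √155 ∉ Q(√35), so x^2 - 155 stays irreducible over Q(√35) and [Q(√35, √155) : Q(√35)] = 2. By the tower law, [Q(√35, √155) : Q] = 2 · 2 = 4.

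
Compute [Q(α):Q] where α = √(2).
[Q(α):Q] = 2

[Q(α):Q] equals the degree of the minimal polynomial of α. Here α^2 = 2 and x^2 - 2 is irreducible (d = 2 is squarefree, ≠ 1, hence not a square), so deg(m_α) = 2. Thus [Q(α):Q] = 2.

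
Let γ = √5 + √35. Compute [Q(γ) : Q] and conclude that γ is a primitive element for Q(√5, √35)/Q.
[Q(γ) : Q] = 4 (equivalently, Q(γ) = Q(√5, √35))

Obviously Q(γ) ⊆ Q(√5, √35), and [Q(√5, √35):Q] = 4 (since 5, 35 are distinct squarefree integers > 1 with 175 not a perfect square). To show equality we compute the minimal polynomial of γ. From γ = √5 + √35: γ^2 = 5 + 2√(175) + 35 = 40 + 2√(175), so γ^2 - 40 = 2√(175); squaring, (γ^2 - 40)^2 = 4·175, i.e. γ^4 - 80γ^2 + 1600 - 700 = 0, i.e. γ^4 - 80γ^2 + 900 = 0. So γ is a root of x^4 - 80x^2 + 900. This polynomial is irreducible over Q: it has no rational root (each ±√5 ± √35 is irrational), and any factorization into two quadratics over Q would force √(175) ∈ Q (pairing opposite roots) or √5, √35 ∈ Q (other pairings), all impossible. Hence [Q(γ):Q] = 4 = [Q(√5, √35):Q], so Q(γ) = Q(√5, √35).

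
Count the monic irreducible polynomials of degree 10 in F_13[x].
There are 13785812040 monic irreducible polynomials of degree 10 over F_13

Each element of F_{13^10} that lies in no proper subfield is a root of exactly one monic irreducible of degree 10 over F_13, and each such polynomial has 10 distinct roots in F_{13^10}. By Möbius inversion the count is N_13(10) = (1/10) Σ_{d|10} μ(10/d) · 13^d = (1/10)(μ(10)·13^1 + μ(5)·13^2 + μ(2)·13^5 + μ(1)·13^10) = 137858120400/10 = 13785812040.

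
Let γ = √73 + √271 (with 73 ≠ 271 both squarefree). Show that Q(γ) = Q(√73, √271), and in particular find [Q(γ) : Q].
[Q(γ) : Q] = 4 (equivalently, Q(γ) = Q(√73, √271))

Obviously Q(γ) ⊆ Q(√73, √271), and [Q(√73, √271):Q] = 4 (since 73, 271 are distinct squarefree integers > 1 with 19783 not a perfect square). To show equality we compute the minimal polynomial of γ. From γ = √73 + √271: γ^2 = 73 + 2√(19783) + 271 = 344 + 2√(19783), so γ^2 - 344 = 2√(19783); squaring, (γ^2 - 344)^2 = 4·19783, i.e. γ^4 - 688γ^2 + 118336 - 79132 = 0, i.e. γ^4 - 688γ^2 + 39204 = 0. So γ is a root of x^4 - 688x^2 + 39204. This polynomial is irreducible over Q: it has no rational root (each ±√73 ± √271 is irrational), and any factorization into two quadratics over Q would force √(19783) ∈ Q (pairing opposite roots) or √73, √271 ∈ Q (other pairings), all impossible. Hence [Q(γ):Q] = 4 = [Q(√73, √271):Q], so Q(γ) = Q(√73, √271).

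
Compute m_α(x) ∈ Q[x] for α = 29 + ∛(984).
m_α(x) = x^3 - 87x^2 + 2523x - 25373

Set β = α - 29 = ∛(984), so β^3 = 984. Then (α - 29)^3 - 984 = 0, i.e. α is a root of g(x) = (x - 29)^3 - 984 = x^3 - 87x^2 + 2523x - 25373. Since g(x) = h(x - 29) where h(x) = x^3 - 984, and h is irreducible over Q (because 984 is not a perfect cube, so h has no rational root, and a monic cubic with no rational root is irreducible), g is also irreducible (irreducibility is preserved under the substitution x → x - 29). Hence m_α(x) = x^3 - 87x^2 + 2523x - 25373.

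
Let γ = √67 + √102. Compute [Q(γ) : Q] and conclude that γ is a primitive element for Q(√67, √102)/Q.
[Q(γ) : Q] = 4 (equivalently, Q(γ) = Q(√67, √102))

Obviously Q(γ) ⊆ Q(√67, √102), and [Q(√67, √102):Q] = 4 (since 67, 102 are distinct squarefree integers > 1 with 6834 not a perfect square). To show equality we compute the minimal polynomial of γ. From γ = √67 + √102: γ^2 = 67 + 2√(6834) + 102 = 169 + 2√(6834), so γ^2 - 169 = 2√(6834); squaring, (γ^2 - 169)^2 = 4·6834, i.e. γ^4 - 338γ^2 + 28561 - 27336 = 0, i.e. γ^4 - 338γ^2 + 1225 = 0. So γ is a root of x^4 - 338x^2 + 1225. This polynomial is irreducible over Q: it has no rational root (each ±√67 ± √102 is irrational), and any factorization into two quadratics over Q would force √(6834) ∈ Q (pairing opposite roots) or √67, √102 ∈ Q (other pairings), all impossible. Hence [Q(γ):Q] = 4 = [Q(√67, √102):Q], so Q(γ) = Q(√67, √102).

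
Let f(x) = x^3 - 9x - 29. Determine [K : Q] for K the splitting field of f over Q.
[K : Q] = 6

By the rational root test, any rational root of the monic integer polynomial f(x) = x^3 - 9x - 29 must be an integer dividing the constant term -29, i.e. one of ±{1, 29}. Evaluating: f(1) = -37, f(-1) = -21, f(29) = 24099, f(-29) = -24157; none is 0, so f has no rational root and is therefore irreducible over Q (a cubic with no linear factor over a field is irreducible). For an irreducible cubic, the Galois group is A_3 or S_3 according as the discriminant disc(f) = -4a^3 - 27b^2 = -4·(-9)^3 - 27·(-29)^2 = -19791 is or is not a square in Q. Here disc(f) = -19791 is not a perfect square in Q, so the Galois group of f over Q is not contained in A_3 and must be all of S_3. The splitting field has degree |S_3| = 6 over Q, so [K : Q] = 6.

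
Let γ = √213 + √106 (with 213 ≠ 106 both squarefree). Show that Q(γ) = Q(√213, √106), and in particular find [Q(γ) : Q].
[Q(γ) : Q] = 4 (equivalently, Q(γ) = Q(√213, √106))

Obviously Q(γ) ⊆ Q(√213, √106), and [Q(√213, √106):Q] = 4 (since 213, 106 are distinct squarefree integers > 1 with 22578 not a perfect square). To show equality we compute the minimal polynomial of γ. From γ = √213 + √106: γ^2 = 213 + 2√(22578) + 106 = 319 + 2√(22578), so γ^2 - 319 = 2√(22578); squaring, (γ^2 - 319)^2 = 4·22578, i.e. γ^4 - 638γ^2 + 101761 - 90312 = 0, i.e. γ^4 - 638γ^2 + 11449 = 0. So γ is a root of x^4 - 638x^2 + 11449. This polynomial is irreducible over Q: it has no rational root (each ±√213 ± √106 is irrational), and any factorization into two quadratics over Q would force √(22578) ∈ Q (pairing opposite roots) or √213, √106 ∈ Q (other pairings), all impossible. Hence [Q(γ):Q] = 4 = [Q(√213, √106):Q], so Q(γ) = Q(√213, √106).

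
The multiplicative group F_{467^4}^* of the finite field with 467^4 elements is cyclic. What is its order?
|F_{467^4}^*| = 47562811920

F_{467^4} has 467^4 = 47562811921 elements; its multiplicative group consists of all nonzero elements, so |F_{467^4}^*| = 47562811921 - 1 = 47562811920. (It is cyclic since any finite subgroup of the multiplicative group of a field is cyclic.)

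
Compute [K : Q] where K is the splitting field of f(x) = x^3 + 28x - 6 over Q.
[K : Q] = 6

By the rational root test, any rational root of the monic integer polynomial f(x) = x^3 + 28x - 6 must be an integer dividing the constant term -6, i.e. one of ±{1, 2, 3, 6}. Evaluating: f(1) = 23, f(-1) = -35, f(2) = 58, f(-2) = -70, f(3) = 105, f(-3) = -117, f(6) = 378, f(-6) = -390; none is 0, so f has no rational root and is therefore irreducible over Q (a cubic with no linear factor over a field is irreducible). For an irreducible cubic, the Galois group is A_3 or S_3 according as the discriminant disc(f) = -4a^3 - 27b^2 = -4·(28)^3 - 27·(-6)^2 = -88780 is or is not a square in Q. Here disc(f) = -88780 is not a perfect square in Q, so the Galois group of f over Q is not contained in A_3 and must be all of S_3. The splitting field has degree |S_3| = 6 over Q, so [K : Q] = 6.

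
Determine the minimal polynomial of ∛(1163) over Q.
m_α(x) = x^3 - 1163

α satisfies α^3 = 1163, so x^3 - 1163 annihilates α. By the rational root test, a rational root p/q (in lowest terms) of x^3 - 1163 would satisfy p^3 = 1163 q^3, forcing q = 1 and p^3 = 1163; but 1163 is not a perfect cube, contradiction. A monic cubic over Q with no rational root is irreducible (any nontrivial factorization would include a linear factor). Hence x^3 - 1163 is the minimal polynomial of α, and in particular [Q(α):Q] = 3.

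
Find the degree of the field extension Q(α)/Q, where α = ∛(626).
[Q(α):Q] = 3

The minimal polynomial of α is x^3 - 626, irreducible over Q since 626 is not a perfect cube (so x^3 - 626 has no rational root). Hence [Q(α):Q] = deg(m_α) = 3.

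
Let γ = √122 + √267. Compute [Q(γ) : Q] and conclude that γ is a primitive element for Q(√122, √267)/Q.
[Q(γ) : Q] = 4 (equivalently, Q(γ) = Q(√122, √267))

Obviously Q(γ) ⊆ Q(√122, √267), and [Q(√122, √267):Q] = 4 (since 122, 267 are distinct squarefree integers > 1 with 32574 not a perfect square). To show equality we compute the minimal polynomial of γ. From γ = √122 + √267: γ^2 = 122 + 2√(32574) + 267 = 389 + 2√(32574), so γ^2 - 389 = 2√(32574); squaring, (γ^2 - 389)^2 = 4·32574, i.e. γ^4 - 778γ^2 + 151321 - 130296 = 0, i.e. γ^4 - 778γ^2 + 21025 = 0. So γ is a root of x^4 - 778x^2 + 21025. This polynomial is irreducible over Q: it has no rational root (each ±√122 ± √267 is irrational), and any factorization into two quadratics over Q would force √(32574) ∈ Q (pairing opposite roots) or √122, √267 ∈ Q (other pairings), all impossible. Hence [Q(γ):Q] = 4 = [Q(√122, √267):Q], so Q(γ) = Q(√122, √267).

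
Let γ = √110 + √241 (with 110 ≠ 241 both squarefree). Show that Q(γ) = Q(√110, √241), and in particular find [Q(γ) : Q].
[Q(γ) : Q] = 4 (equivalently, Q(γ) = Q(√110, √241))

Obviously Q(γ) ⊆ Q(√110, √241), and [Q(√110, √241):Q] = 4 (since 110, 241 are distinct squarefree integers > 1 with 26510 not a perfect square). To show equality we compute the minimal polynomial of γ. From γ = √110 + √241: γ^2 = 110 + 2√(26510) + 241 = 351 + 2√(26510), so γ^2 - 351 = 2√(26510); squaring, (γ^2 - 351)^2 = 4·26510, i.e. γ^4 - 702γ^2 + 123201 - 106040 = 0, i.e. γ^4 - 702γ^2 + 17161 = 0. So γ is a root of x^4 - 702x^2 + 17161. This polynomial is irreducible over Q: it has no rational root (each ±√110 ± √241 is irrational), and any factorization into two quadratics over Q would force √(26510) ∈ Q (pairing opposite roots) or √110, √241 ∈ Q (other pairings), all impossible. Hence [Q(γ):Q] = 4 = [Q(√110, √241):Q], so Q(γ) = Q(√110, √241).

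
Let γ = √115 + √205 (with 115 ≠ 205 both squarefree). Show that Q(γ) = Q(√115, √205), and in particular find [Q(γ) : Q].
[Q(γ) : Q] = 4 (equivalently, Q(γ) = Q(√115, √205))

Obviously Q(γ) ⊆ Q(√115, √205), and [Q(√115, √205):Q] = 4 (since 115, 205 are distinct squarefree integers > 1 with 23575 not a perfect square). To show equality we compute the minimal polynomial of γ. From γ = √115 + √205: γ^2 = 115 + 2√(23575) + 205 = 320 + 2√(23575), so γ^2 - 320 = 2√(23575); squaring, (γ^2 - 320)^2 = 4·23575, i.e. γ^4 - 640γ^2 + 102400 - 94300 = 0, i.e. γ^4 - 640γ^2 + 8100 = 0. So γ is a root of x^4 - 640x^2 + 8100. This polynomial is irreducible over Q: it has no rational root (each ±√115 ± √205 is irrational), and any factorization into two quadratics over Q would force √(23575) ∈ Q (pairing opposite roots) or √115, √205 ∈ Q (other pairings), all impossible. Hence [Q(γ):Q] = 4 = [Q(√115, √205):Q], so Q(γ) = Q(√115, √205).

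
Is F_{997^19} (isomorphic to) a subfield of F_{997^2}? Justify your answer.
No: F_{997^19} is not a subfield of F_{997^2}

F_{p^m} embeds in F_{p^n} iff m | n. Here 19 ∤ 2 (since 2 = 0·19 + 2 with remainder 2 ≠ 0), so F_{997^19} is not a subfield of F_{997^2}. Equivalently: if it were, the tower law would give 19 = [F_{997^19}:F_997] dividing [F_{997^2}:F_997] = 2, contradiction.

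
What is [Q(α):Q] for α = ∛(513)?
[Q(α):Q] = 3

The minimal polynomial of α is x^3 - 513, irreducible over Q since 513 is not a perfect cube (so x^3 - 513 has no rational root). Hence [Q(α):Q] = deg(m_α) = 3.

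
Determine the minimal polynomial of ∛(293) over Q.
m_α(x) = x^3 - 293

α satisfies α^3 = 293, so x^3 - 293 annihilates α. By the rational root test, a rational root p/q (in lowest terms) of x^3 - 293 would satisfy p^3 = 293 q^3, forcing q = 1 and p^3 = 293; but 293 is not a perfect cube, contradiction. A monic cubic over Q with no rational root is irreducible (any nontrivial factorization would include a linear factor). Hence x^3 - 293 is the minimal polynomial of α, and in particular [Q(α):Q] = 3.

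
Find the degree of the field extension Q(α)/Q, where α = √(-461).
[Q(α):Q] = 2

[Q(α):Q] equals the degree of the minimal polynomial of α. Here α^2 = -461 and x^2 + 461 is irreducible (d = -461 is squarefree, ≠ 1, hence not a square), so deg(m_α) = 2. Thus [Q(α):Q] = 2.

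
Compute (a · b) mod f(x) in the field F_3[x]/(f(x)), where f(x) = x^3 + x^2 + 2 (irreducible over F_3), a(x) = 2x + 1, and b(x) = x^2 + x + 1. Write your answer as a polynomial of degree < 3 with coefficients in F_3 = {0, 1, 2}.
a · b ≡ x^2 (mod f(x))

Multiply in F_3[x]: a(x)·b(x) = (2x + 1)·(x^2 + x + 1) = 2x^3 + 1. This has degree ≥ 3, so divide by f(x) over F_3: 2x^3 + 1 = (2)·(x^3 + x^2 + 2) + (x^2). Hence a·b ≡ x^2 (mod f). (F_3[x]/(f) is a field with 3^3 = 27 elements since f is irreducible of degree 3.)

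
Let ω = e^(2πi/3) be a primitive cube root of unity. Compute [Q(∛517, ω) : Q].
[Q(∛517, ω) : Q] = 6

[Q(∛517):Q] = 3 (min poly x^3 - 517, irreducible since 517 is not a perfect cube). [Q(ω):Q] = 2 (min poly x^2 + x + 1). Since Q(∛517) ⊂ R and ω ∉ R, we have ω ∉ Q(∛517), so x^2 + x + 1 remains irreducible over Q(∛517) and [Q(∛517, ω) : Q(∛517)] = 2. By the tower law, [Q(∛517, ω) : Q] = 3 · 2 = 6. (In fact Q(∛517, ω) is the splitting field of x^3 - 517 over Q.)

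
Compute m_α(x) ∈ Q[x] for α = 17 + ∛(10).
m_α(x) = x^3 - 51x^2 + 867x - 4923

Set β = α - 17 = ∛(10), so β^3 = 10. Then (α - 17)^3 - 10 = 0, i.e. α is a root of g(x) = (x - 17)^3 - 10 = x^3 - 51x^2 + 867x - 4923. Since g(x) = h(x - 17) where h(x) = x^3 - 10, and h is irreducible over Q (because 10 is not a perfect cube, so h has no rational root, and a monic cubic with no rational root is irreducible), g is also irreducible (irreducibility is preserved under the substitution x → x - 17). Hence m_α(x) = x^3 - 51x^2 + 867x - 4923.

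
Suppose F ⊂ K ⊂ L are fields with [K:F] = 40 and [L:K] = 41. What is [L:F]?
[L:F] = 1640

The tower law says that for any tower of field extensions F ⊂ K ⊂ L with finite degrees, [L:F] = [L:K] · [K:F]. Here this gives [L:F] = 41 · 40 = 1640.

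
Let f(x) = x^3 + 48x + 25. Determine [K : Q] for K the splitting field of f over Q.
[K : Q] = 6

By the rational root test, any rational root of the monic integer polynomial f(x) = x^3 + 48x + 25 must be an integer dividing the constant term 25, i.e. one of ±{1, 5, 25}. Evaluating: f(1) = 74, f(-1) = -24, f(5) = 390, f(-5) = -340, f(25) = 16850, f(-25) = -16800; none is 0, so f has no rational root and is therefore irreducible over Q (a cubic with no linear factor over a field is irreducible). For an irreducible cubic, the Galois group is A_3 or S_3 according as the discriminant disc(f) = -4a^3 - 27b^2 = -4·(48)^3 - 27·(25)^2 = -459243 is or is not a square in Q. Here disc(f) = -459243 is not a perfect square in Q, so the Galois group of f over Q is not contained in A_3 and must be all of S_3. The splitting field has degree |S_3| = 6 over Q, so [K : Q] = 6.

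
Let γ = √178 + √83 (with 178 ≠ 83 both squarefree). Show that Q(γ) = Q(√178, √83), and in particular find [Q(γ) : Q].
[Q(γ) : Q] = 4 (equivalently, Q(γ) = Q(√178, √83))

Obviously Q(γ) ⊆ Q(√178, √83), and [Q(√178, √83):Q] = 4 (since 178, 83 are distinct squarefree integers > 1 with 14774 not a perfect square). To show equality we compute the minimal polynomial of γ. From γ = √178 + √83: γ^2 = 178 + 2√(14774) + 83 = 261 + 2√(14774), so γ^2 - 261 = 2√(14774); squaring, (γ^2 - 261)^2 = 4·14774, i.e. γ^4 - 522γ^2 + 68121 - 59096 = 0, i.e. γ^4 - 522γ^2 + 9025 = 0. So γ is a root of x^4 - 522x^2 + 9025. This polynomial is irreducible over Q: it has no rational root (each ±√178 ± √83 is irrational), and any factorization into two quadratics over Q would force √(14774) ∈ Q (pairing opposite roots) or √178, √83 ∈ Q (other pairings), all impossible. Hence [Q(γ):Q] = 4 = [Q(√178, √83):Q], so Q(γ) = Q(√178, √83).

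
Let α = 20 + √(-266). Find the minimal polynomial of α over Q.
m_α(x) = x^2 - 40x + 666

From α - 20 = √(-266), squaring gives (α - 20)^2 = -266, i.e. α^2 - 40α + 400 = -266, so α^2 - 40α + 666 = 0. The discriminant of x^2 - 40x + 666 is (-40)^2 - 4·(666) = 1600 - 2664 = -1064, and 4·(-266) is not a perfect square in Q since -266 is squarefree and ≠ 1. Hence x^2 - 40x + 666 is irreducible over Q and is the minimal polynomial of α.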